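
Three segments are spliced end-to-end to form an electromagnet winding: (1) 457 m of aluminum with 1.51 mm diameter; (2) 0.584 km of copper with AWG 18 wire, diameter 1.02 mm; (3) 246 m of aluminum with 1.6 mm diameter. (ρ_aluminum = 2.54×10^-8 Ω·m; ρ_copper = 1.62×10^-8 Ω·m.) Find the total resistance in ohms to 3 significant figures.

21.2 Ω

Seg 1: A = π(d/2)² = π(7.5500e-04 m)² = 1.791e-06 m²
R_1 = (2.54×10^-8)(457)/(1.791e-06) = 6.482 Ω
Seg 2: A = π(1.02/2 mm)² = π(5.1000e-04 m)² = 8.171e-07 m²
R_2 = (1.62×10^-8)(584)/(8.171e-07) = 11.58 Ω
Seg 3: A = π(d/2)² = π(8.0000e-04 m)² = 2.011e-06 m²
R_3 = (2.54×10^-8)(246)/(2.011e-06) = 3.108 Ω
R_total = R_1 + R_2 + R_3 = 21.2 Ω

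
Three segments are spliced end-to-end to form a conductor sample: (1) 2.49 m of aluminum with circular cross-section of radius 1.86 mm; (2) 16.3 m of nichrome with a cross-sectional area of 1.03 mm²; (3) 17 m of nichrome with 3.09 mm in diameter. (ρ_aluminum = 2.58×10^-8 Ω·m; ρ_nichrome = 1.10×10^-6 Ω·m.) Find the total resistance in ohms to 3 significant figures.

Seg 1: A = πr² = π(1.8600e-03 m)² = 1.087e-05 m²
R_1 = (2.58×10^-8)(2.49)/(1.087e-05) = 0.005911 Ω
Seg 2: A = 1.03 mm² = 1.030e-06 m²
R_2 = (1.10×10^-6)(16.3)/(1.030e-06) = 17.41 Ω
Seg 3: A = π(d/2)² = π(1.5450e-03 m)² = 7.499e-06 m²
R_3 = (1.10×10^-6)(17)/(7.499e-06) = 2.494 Ω
R_total = R_1 + R_2 + R_3 = 19.9 Ω

19.9 Ω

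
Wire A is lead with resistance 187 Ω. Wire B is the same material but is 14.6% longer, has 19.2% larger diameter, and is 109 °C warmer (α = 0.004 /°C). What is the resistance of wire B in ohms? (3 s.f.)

217 Ω

R ∝ ρL/d² with ρ ∝ (1+αΔT), so R_B/R_A = (1 + 14.6/100) × (1 + 19.2/100)⁻² × (1 + 0.004×109)
= 1.146 × 0.7038 × 1.436 = 1.158
R_B = 1.158 × 187 = 217 Ω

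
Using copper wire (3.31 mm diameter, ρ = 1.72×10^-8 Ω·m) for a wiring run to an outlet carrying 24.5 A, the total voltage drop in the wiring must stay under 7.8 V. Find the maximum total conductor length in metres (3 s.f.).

159 m

A = π(d/2)² = π(1.6550e-03 m)² = 8.605e-06 m²
L_max = V_max·A/(1·ρI) = (7.8)(8.605e-06)/(1.72×10^-8×24.5) = 159 m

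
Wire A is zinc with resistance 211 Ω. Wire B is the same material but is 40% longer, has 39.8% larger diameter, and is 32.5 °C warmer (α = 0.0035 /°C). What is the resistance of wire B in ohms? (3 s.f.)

R ∝ ρL/d² with ρ ∝ (1+αΔT), so R_B/R_A = (1 + 40/100) × (1 + 39.8/100)⁻² × (1 + 0.0035×32.5)
= 1.4 × 0.5117 × 1.114 = 0.7978
R_B = 0.7978 × 211 = 168 Ω

168 Ω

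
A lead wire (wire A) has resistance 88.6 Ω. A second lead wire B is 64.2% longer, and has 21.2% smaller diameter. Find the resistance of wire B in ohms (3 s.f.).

R ∝ L/d², so R_B/R_A = (1 + 64.2/100) × (1 − 21.2/100)⁻²
= 1.642 × 1.611 = 2.644
R_B = 2.644 × 88.6 = 234 Ω

234 Ω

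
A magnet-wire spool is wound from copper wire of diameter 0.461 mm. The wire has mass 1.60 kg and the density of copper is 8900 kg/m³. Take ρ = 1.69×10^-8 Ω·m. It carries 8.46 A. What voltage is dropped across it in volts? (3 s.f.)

923 V

A = π(d/2)² = π(2.3050e-04 m)² = 1.6691e-07 m²
L = m/(density·A) = 1.6/(8900×1.6691e-07) = 1077 m
R = ρL/A = (1.69×10^-8)(1077)/(1.6691e-07) = 109.1 Ω
V = IR = 8.46 × 109.1 = 923 V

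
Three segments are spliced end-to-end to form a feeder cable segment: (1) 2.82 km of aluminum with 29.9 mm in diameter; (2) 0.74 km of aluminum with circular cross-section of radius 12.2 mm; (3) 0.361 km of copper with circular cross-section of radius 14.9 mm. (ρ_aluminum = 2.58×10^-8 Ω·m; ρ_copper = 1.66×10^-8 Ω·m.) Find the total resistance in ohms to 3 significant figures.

0.153 Ω

Seg 1: A = π(d/2)² = π(1.4950e-02 m)² = 7.022e-04 m²
R_1 = (2.58×10^-8)(2820)/(7.022e-04) = 0.1036 Ω
Seg 2: A = πr² = π(1.2200e-02 m)² = 4.676e-04 m²
R_2 = (2.58×10^-8)(740)/(4.676e-04) = 0.04083 Ω
Seg 3: A = πr² = π(1.4900e-02 m)² = 6.975e-04 m²
R_3 = (1.66×10^-8)(361)/(6.975e-04) = 0.008592 Ω
R_total = R_1 + R_2 + R_3 = 0.153 Ω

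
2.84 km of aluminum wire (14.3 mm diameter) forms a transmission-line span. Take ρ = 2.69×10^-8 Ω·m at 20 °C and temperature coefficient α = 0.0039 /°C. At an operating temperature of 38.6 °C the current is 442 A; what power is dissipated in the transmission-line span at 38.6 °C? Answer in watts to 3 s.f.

99700 W

A = π(d/2)² = π(7.1500e-03 m)² = 1.606e-04 m²
R₍20₎ = ρL/A = (2.69×10^-8)(2840)/(1.606e-04) = 0.4757 Ω
R₍38.6₎ = R₍20₎(1 + αΔT) = 0.4757 × (1 + 0.0039×18.6) = 0.5102 Ω
P = I²R = (442)² × 0.5102 = 99700 W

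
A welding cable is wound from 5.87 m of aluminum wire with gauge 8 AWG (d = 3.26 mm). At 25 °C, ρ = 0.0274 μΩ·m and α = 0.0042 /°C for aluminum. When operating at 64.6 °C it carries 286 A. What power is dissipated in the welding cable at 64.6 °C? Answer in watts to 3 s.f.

ρ = 0.0274 μΩ·m = 2.74×10^-8 Ω·m
A = π(3.26/2 mm)² = π(1.6300e-03 m)² = 8.347e-06 m²
R₍25₎ = ρL/A = (2.74×10^-8)(5.87)/(8.347e-06) = 0.01927 Ω
R₍64.6₎ = R₍25₎(1 + αΔT) = 0.01927 × (1 + 0.0042×39.6) = 0.02247 Ω
P = I²R = (286)² × 0.02247 = 1840 W

1840 W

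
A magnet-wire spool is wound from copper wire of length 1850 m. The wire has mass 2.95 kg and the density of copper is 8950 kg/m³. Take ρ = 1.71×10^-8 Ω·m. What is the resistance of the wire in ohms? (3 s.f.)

178 Ω

A = m/(density·L) = 2.95/(8950×1850) = 1.7817e-07 m²
R = ρL/A = (1.71×10^-8)(1850)/(1.7817e-07) = 178 Ω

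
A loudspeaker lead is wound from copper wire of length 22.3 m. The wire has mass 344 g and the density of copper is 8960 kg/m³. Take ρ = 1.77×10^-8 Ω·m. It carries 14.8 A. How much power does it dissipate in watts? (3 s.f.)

50.2 W

A = m/(density·L) = 0.344/(8960×22.3) = 1.7217e-06 m²
R = ρL/A = (1.77×10^-8)(22.3)/(1.7217e-06) = 0.2293 Ω
P = I²R = (14.8)² × 0.2293 = 50.2 W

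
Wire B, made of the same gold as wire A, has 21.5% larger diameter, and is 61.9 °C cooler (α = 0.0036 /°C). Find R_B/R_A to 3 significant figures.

R ∝ ρL/d² with ρ ∝ (1+αΔT), so R_B/R_A = (1 + 21.5/100)⁻² × (1 − 0.0036×61.9)
= 0.6774 × 0.7772 = 0.526

0.526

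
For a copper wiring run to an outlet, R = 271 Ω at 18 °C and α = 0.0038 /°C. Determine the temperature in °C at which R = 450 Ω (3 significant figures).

R = R₀(1 + α(T − T₀)) ⇒ T = T₀ + (R/R₀ − 1)/α
T = 18 + (450/271 − 1)/0.0038 = 18 + (0.6605)/0.0038 = 192 °C

192 °C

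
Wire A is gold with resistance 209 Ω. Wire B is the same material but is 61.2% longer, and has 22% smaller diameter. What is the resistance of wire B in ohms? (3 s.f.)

554 Ω

R ∝ L/d², so R_B/R_A = (1 + 61.2/100) × (1 − 22/100)⁻²
= 1.612 × 1.644 = 2.65
R_B = 2.65 × 209 = 554 Ω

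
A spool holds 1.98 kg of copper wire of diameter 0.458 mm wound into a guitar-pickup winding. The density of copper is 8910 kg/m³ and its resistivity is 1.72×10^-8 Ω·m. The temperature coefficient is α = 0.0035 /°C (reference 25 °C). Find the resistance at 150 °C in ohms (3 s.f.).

A = π(d/2)² = π(2.2900e-04 m)² = 1.6475e-07 m²
L = m/(density·A) = 1.98/(8910×1.6475e-07) = 1349 m
R = ρL/A = (1.72×10^-8)(1349)/(1.6475e-07) = 140.8 Ω
R(150 °C) = 140.8 × (1 + 0.0035×125) = 202 Ω

202 Ω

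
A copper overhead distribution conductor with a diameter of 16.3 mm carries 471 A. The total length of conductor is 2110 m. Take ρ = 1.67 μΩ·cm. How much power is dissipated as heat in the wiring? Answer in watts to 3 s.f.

37500 W

ρ = 1.67 μΩ·cm = 1.67×10^-8 Ω·m
A = π(d/2)² = π(8.1500e-03 m)² = 2.087e-04 m²
R = ρL/A = (1.67×10^-8)(2110)/(2.087e-04) = 0.1689 Ω
P = I²R = (471)² × 0.1689 = 37500 W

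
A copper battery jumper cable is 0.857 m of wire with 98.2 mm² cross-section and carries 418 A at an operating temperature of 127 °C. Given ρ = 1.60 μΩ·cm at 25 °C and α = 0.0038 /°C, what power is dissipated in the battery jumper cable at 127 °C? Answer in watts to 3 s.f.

ρ = 1.60 μΩ·cm = 1.60×10^-8 Ω·m
A = 98.2 mm² = 9.820e-05 m²
R₍25₎ = ρL/A = (1.60×10^-8)(0.857)/(9.820e-05) = 1.396×10^-4 Ω
R₍127₎ = R₍25₎(1 + αΔT) = 1.396×10^-4 × (1 + 0.0038×102) = 1.938×10^-4 Ω
P = I²R = (418)² × 1.938×10^-4 = 33.9 W

33.9 W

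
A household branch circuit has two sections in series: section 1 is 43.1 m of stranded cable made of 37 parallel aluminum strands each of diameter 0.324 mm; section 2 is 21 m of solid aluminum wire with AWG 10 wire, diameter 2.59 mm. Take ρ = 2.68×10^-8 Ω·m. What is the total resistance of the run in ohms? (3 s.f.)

Section 1: A_strand = π(1.6200e-04)² = 8.245e-08 m²; R₁ = ρL/(N·A_s) = (2.68×10^-8)(43.1)/(37×8.245e-08) = 0.3786 Ω
Section 2: A = π(2.59/2 mm)² = π(1.2950e-03 m)² = 5.269e-06 m²
R₂ = (2.68×10^-8)(21)/(5.269e-06) = 0.1068 Ω
R = R₁ + R₂ = 0.485 Ω

0.485 Ω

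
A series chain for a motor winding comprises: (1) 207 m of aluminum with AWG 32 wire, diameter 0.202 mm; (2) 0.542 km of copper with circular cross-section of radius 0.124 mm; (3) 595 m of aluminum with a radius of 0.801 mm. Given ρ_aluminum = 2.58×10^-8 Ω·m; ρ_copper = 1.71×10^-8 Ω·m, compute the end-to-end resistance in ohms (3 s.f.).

366 Ω

Seg 1: A = π(0.202/2 mm)² = π(1.0100e-04 m)² = 3.205e-08 m²
R_1 = (2.58×10^-8)(207)/(3.205e-08) = 166.6 Ω
Seg 2: A = πr² = π(1.2400e-04 m)² = 4.831e-08 m²
R_2 = (1.71×10^-8)(542)/(4.831e-08) = 191.9 Ω
Seg 3: A = πr² = π(8.0100e-04 m)² = 2.016e-06 m²
R_3 = (2.58×10^-8)(595)/(2.016e-06) = 7.616 Ω
R_total = R_1 + R_2 + R_3 = 366 Ω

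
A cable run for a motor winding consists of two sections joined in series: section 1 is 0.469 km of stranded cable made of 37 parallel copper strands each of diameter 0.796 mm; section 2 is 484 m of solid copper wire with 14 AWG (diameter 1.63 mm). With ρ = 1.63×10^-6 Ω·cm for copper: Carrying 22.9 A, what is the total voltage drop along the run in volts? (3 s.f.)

ρ = 1.63×10^-6 Ω·cm = 1.63×10^-8 Ω·m
Section 1: A_strand = π(3.9800e-04)² = 4.976e-07 m²; R₁ = ρL/(N·A_s) = (1.63×10^-8)(469)/(37×4.976e-07) = 0.4152 Ω
Section 2: A = π(1.63/2 mm)² = π(8.1500e-04 m)² = 2.087e-06 m²
R₂ = (1.63×10^-8)(484)/(2.087e-06) = 3.781 Ω
R = R₁ + R₂ = 4.196 Ω
V = IR = 22.9 × 4.196 = 96.1 V

96.1 V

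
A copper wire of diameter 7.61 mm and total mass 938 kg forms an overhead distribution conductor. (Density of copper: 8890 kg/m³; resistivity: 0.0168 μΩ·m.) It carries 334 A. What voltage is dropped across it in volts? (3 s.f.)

286 V

ρ = 0.0168 μΩ·m = 1.68×10^-8 Ω·m
A = π(d/2)² = π(3.8050e-03 m)² = 4.5484e-05 m²
L = m/(density·A) = 938/(8890×4.5484e-05) = 2320 m
R = ρL/A = (1.68×10^-8)(2320)/(4.5484e-05) = 0.8568 Ω
V = IR = 334 × 0.8568 = 286 V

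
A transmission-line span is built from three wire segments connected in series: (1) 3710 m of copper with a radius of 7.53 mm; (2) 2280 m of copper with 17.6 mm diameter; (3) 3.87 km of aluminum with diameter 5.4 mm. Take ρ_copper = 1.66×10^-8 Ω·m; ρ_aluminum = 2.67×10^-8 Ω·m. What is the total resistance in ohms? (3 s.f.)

5.01 Ω

Seg 1: A = πr² = π(7.5300e-03 m)² = 1.781e-04 m²
R_1 = (1.66×10^-8)(3710)/(1.781e-04) = 0.3457 Ω
Seg 2: A = π(d/2)² = π(8.8000e-03 m)² = 2.433e-04 m²
R_2 = (1.66×10^-8)(2280)/(2.433e-04) = 0.1556 Ω
Seg 3: A = π(d/2)² = π(2.7000e-03 m)² = 2.290e-05 m²
R_3 = (2.67×10^-8)(3870)/(2.290e-05) = 4.512 Ω
R_total = R_1 + R_2 + R_3 = 5.01 Ω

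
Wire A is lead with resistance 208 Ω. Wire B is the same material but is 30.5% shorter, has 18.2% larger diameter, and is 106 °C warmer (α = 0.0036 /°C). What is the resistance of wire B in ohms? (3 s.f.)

143 Ω

R ∝ ρL/d² with ρ ∝ (1+αΔT), so R_B/R_A = (1 − 30.5/100) × (1 + 18.2/100)⁻² × (1 + 0.0036×106)
= 0.695 × 0.7158 × 1.382 = 0.6873
R_B = 0.6873 × 208 = 143 Ω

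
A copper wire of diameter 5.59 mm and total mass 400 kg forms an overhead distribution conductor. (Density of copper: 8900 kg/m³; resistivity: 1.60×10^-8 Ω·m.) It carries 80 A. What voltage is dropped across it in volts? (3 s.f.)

A = π(d/2)² = π(2.7950e-03 m)² = 2.4542e-05 m²
L = m/(density·A) = 400/(8900×2.4542e-05) = 1831 m
R = ρL/A = (1.60×10^-8)(1831)/(2.4542e-05) = 1.194 Ω
V = IR = 80 × 1.194 = 95.5 V

95.5 V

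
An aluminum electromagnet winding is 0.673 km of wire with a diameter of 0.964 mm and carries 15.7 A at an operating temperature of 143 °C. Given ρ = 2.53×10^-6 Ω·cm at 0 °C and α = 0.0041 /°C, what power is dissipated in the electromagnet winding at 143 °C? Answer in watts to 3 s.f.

ρ = 2.53×10^-6 Ω·cm = 2.53×10^-8 Ω·m
A = π(d/2)² = π(4.8200e-04 m)² = 7.299e-07 m²
R₍0₎ = ρL/A = (2.53×10^-8)(673)/(7.299e-07) = 23.33 Ω
R₍143₎ = R₍0₎(1 + αΔT) = 23.33 × (1 + 0.0041×143) = 37.01 Ω
P = I²R = (15.7)² × 37.01 = 9120 W

9120 W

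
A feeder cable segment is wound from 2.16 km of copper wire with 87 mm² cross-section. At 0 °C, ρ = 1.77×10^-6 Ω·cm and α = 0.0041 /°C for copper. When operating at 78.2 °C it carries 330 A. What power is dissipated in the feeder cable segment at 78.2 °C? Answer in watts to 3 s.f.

ρ = 1.77×10^-6 Ω·cm = 1.77×10^-8 Ω·m
A = 87 mm² = 8.700e-05 m²
R₍0₎ = ρL/A = (1.77×10^-8)(2160)/(8.700e-05) = 0.4394 Ω
R₍78.2₎ = R₍0₎(1 + αΔT) = 0.4394 × (1 + 0.0041×78.2) = 0.5803 Ω
P = I²R = (330)² × 0.5803 = 63200 W

63200 W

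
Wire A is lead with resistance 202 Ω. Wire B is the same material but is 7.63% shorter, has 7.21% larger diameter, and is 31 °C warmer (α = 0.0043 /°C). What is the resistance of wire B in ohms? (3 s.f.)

184 Ω

R ∝ ρL/d² with ρ ∝ (1+αΔT), so R_B/R_A = (1 − 7.63/100) × (1 + 7.21/100)⁻² × (1 + 0.0043×31)
= 0.9237 × 0.87 × 1.133 = 0.9108
R_B = 0.9108 × 202 = 184 Ω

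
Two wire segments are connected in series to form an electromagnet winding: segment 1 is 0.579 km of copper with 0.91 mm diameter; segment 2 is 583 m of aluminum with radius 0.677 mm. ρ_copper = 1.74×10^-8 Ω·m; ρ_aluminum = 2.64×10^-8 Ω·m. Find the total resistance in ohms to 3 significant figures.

Segment 1: A = π(d/2)² = π(4.5500e-04 m)² = 6.504e-07 m²
R₁ = ρL/A = (1.74×10^-8)(579)/(6.504e-07) = 15.49 Ω
Segment 2: A = πr² = π(6.7700e-04 m)² = 1.440e-06 m²
R₂ = (2.64×10^-8)(583)/(1.440e-06) = 10.69 Ω
R = R₁ + R₂ = 26.2 Ω

26.2 Ω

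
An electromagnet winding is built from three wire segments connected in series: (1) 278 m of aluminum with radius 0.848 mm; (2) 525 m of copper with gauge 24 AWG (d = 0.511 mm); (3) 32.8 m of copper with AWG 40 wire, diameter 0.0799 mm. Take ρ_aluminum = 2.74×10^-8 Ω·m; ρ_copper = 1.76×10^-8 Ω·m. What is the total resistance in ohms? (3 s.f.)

164 Ω

Seg 1: A = πr² = π(8.4800e-04 m)² = 2.259e-06 m²
R_1 = (2.74×10^-8)(278)/(2.259e-06) = 3.372 Ω
Seg 2: A = π(0.511/2 mm)² = π(2.5550e-04 m)² = 2.051e-07 m²
R_2 = (1.76×10^-8)(525)/(2.051e-07) = 45.05 Ω
Seg 3: A = π(0.0799/2 mm)² = π(3.9950e-05 m)² = 5.014e-09 m²
R_3 = (1.76×10^-8)(32.8)/(5.014e-09) = 115.1 Ω
R_total = R_1 + R_2 + R_3 = 164 Ω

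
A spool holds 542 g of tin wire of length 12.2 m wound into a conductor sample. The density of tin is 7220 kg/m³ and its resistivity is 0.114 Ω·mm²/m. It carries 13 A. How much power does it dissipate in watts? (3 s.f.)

38.2 W

ρ = 0.114 Ω·mm²/m = 1.14×10^-7 Ω·m
A = m/(density·L) = 0.542/(7220×12.2) = 6.1532e-06 m²
R = ρL/A = (1.14×10^-7)(12.2)/(6.1532e-06) = 0.226 Ω
P = I²R = (13)² × 0.226 = 38.2 W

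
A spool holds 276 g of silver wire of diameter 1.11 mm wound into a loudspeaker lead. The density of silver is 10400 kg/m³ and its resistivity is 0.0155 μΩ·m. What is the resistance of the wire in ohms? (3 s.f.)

0.439 Ω

ρ = 0.0155 μΩ·m = 1.55×10^-8 Ω·m
A = π(d/2)² = π(5.5500e-04 m)² = 9.6769e-07 m²
L = m/(density·A) = 0.276/(10400×9.6769e-07) = 27.42 m
R = ρL/A = (1.55×10^-8)(27.42)/(9.6769e-07) = 0.439 Ω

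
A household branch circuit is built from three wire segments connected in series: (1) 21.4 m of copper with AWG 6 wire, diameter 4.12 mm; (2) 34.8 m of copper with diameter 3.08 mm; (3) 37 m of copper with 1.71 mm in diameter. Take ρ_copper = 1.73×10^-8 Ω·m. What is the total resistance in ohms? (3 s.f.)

Seg 1: A = π(4.12/2 mm)² = π(2.0600e-03 m)² = 1.333e-05 m²
R_1 = (1.73×10^-8)(21.4)/(1.333e-05) = 0.02777 Ω
Seg 2: A = π(d/2)² = π(1.5400e-03 m)² = 7.451e-06 m²
R_2 = (1.73×10^-8)(34.8)/(7.451e-06) = 0.0808 Ω
Seg 3: A = π(d/2)² = π(8.5500e-04 m)² = 2.297e-06 m²
R_3 = (1.73×10^-8)(37)/(2.297e-06) = 0.2787 Ω
R_total = R_1 + R_2 + R_3 = 0.387 Ω

0.387 Ω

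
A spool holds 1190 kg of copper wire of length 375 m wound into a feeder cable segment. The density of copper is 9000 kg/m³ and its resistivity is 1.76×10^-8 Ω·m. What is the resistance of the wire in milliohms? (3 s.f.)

A = m/(density·L) = 1190/(9000×375) = 3.5259e-04 m²
R = ρL/A = (1.76×10^-8)(375)/(3.5259e-04) = 18.7 mΩ

18.7 mΩ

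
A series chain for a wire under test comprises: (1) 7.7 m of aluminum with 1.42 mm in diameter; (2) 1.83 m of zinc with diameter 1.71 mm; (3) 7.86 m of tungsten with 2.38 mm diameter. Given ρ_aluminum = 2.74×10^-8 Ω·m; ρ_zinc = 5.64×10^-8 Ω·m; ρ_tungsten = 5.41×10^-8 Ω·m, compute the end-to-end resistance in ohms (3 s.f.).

Seg 1: A = π(d/2)² = π(7.1000e-04 m)² = 1.584e-06 m²
R_1 = (2.74×10^-8)(7.7)/(1.584e-06) = 0.1332 Ω
Seg 2: A = π(d/2)² = π(8.5500e-04 m)² = 2.297e-06 m²
R_2 = (5.64×10^-8)(1.83)/(2.297e-06) = 0.04494 Ω
Seg 3: A = π(d/2)² = π(1.1900e-03 m)² = 4.449e-06 m²
R_3 = (5.41×10^-8)(7.86)/(4.449e-06) = 0.09558 Ω
R_total = R_1 + R_2 + R_3 = 0.274 Ω

0.274 Ω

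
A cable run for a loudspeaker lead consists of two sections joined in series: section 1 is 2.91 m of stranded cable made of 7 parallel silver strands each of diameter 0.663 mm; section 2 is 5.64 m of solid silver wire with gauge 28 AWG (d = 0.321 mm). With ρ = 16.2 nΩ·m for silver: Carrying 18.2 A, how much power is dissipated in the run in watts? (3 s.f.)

ρ = 16.2 nΩ·m = 1.62×10^-8 Ω·m
Section 1: A_strand = π(3.3150e-04)² = 3.452e-07 m²; R₁ = ρL/(N·A_s) = (1.62×10^-8)(2.91)/(7×3.452e-07) = 0.01951 Ω
Section 2: A = π(0.321/2 mm)² = π(1.6050e-04 m)² = 8.093e-08 m²
R₂ = (1.62×10^-8)(5.64)/(8.093e-08) = 1.129 Ω
R = R₁ + R₂ = 1.149 Ω
P = I²R = (18.2)² × 1.149 = 380 W

380 W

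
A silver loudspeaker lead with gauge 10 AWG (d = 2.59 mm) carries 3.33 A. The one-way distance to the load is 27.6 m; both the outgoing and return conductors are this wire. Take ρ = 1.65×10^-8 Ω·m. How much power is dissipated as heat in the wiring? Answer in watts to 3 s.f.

A = π(2.59/2 mm)² = π(1.2950e-03 m)² = 5.269e-06 m²
Total conductor length (both ways) L = 2 × 27.6 = 55.2 m
R = ρL/A = (1.65×10^-8)(55.2)/(5.269e-06) = 0.1729 Ω
P = I²R = (3.33)² × 0.1729 = 1.92 W

1.92 W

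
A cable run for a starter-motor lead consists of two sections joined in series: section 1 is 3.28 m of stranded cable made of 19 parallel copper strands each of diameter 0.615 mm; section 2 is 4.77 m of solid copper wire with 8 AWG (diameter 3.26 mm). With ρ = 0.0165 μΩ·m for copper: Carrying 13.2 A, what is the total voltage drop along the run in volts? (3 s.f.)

ρ = 0.0165 μΩ·m = 1.65×10^-8 Ω·m
Section 1: A_strand = π(3.0750e-04)² = 2.971e-07 m²; R₁ = ρL/(N·A_s) = (1.65×10^-8)(3.28)/(19×2.971e-07) = 0.009589 Ω
Section 2: A = π(3.26/2 mm)² = π(1.6300e-03 m)² = 8.347e-06 m²
R₂ = (1.65×10^-8)(4.77)/(8.347e-06) = 0.009429 Ω
R = R₁ + R₂ = 0.01902 Ω
V = IR = 13.2 × 0.01902 = 0.251 V

0.251 V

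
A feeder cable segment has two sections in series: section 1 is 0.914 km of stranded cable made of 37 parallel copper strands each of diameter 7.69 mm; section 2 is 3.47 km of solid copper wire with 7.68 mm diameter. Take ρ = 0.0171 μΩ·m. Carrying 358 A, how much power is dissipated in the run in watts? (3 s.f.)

1.65×10^5 W

ρ = 0.0171 μΩ·m = 1.71×10^-8 Ω·m
Section 1: A_strand = π(3.8450e-03)² = 4.645e-05 m²; R₁ = ρL/(N·A_s) = (1.71×10^-8)(914)/(37×4.645e-05) = 0.009095 Ω
Section 2: A = π(d/2)² = π(3.8400e-03 m)² = 4.632e-05 m²
R₂ = (1.71×10^-8)(3470)/(4.632e-05) = 1.281 Ω
R = R₁ + R₂ = 1.29 Ω
P = I²R = (358)² × 1.29 = 1.65×10^5 W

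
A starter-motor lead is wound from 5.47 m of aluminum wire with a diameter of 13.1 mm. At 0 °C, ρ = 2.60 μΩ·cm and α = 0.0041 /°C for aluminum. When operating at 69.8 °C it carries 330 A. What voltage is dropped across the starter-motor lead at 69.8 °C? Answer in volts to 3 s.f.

ρ = 2.60 μΩ·cm = 2.60×10^-8 Ω·m
A = π(d/2)² = π(6.5500e-03 m)² = 1.348e-04 m²
R₍0₎ = ρL/A = (2.60×10^-8)(5.47)/(1.348e-04) = 0.001055 Ω
R₍69.8₎ = R₍0₎(1 + αΔT) = 0.001055 × (1 + 0.0041×69.8) = 0.001357 Ω
V = IR = 330 × 0.001357 = 0.448 V

0.448 V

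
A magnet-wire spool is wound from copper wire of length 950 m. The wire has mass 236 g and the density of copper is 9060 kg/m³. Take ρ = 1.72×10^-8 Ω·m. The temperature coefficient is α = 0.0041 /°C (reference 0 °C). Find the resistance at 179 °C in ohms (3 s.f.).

1030 Ω

A = m/(density·L) = 0.236/(9060×950) = 2.7420e-08 m²
R = ρL/A = (1.72×10^-8)(950)/(2.7420e-08) = 595.9 Ω
R(179 °C) = 595.9 × (1 + 0.0041×179) = 1030 Ω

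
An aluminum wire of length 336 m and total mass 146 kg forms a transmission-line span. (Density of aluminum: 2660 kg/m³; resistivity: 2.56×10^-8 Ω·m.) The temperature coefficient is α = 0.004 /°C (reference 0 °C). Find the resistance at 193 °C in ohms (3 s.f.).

A = m/(density·L) = 146/(2660×336) = 1.6335e-04 m²
R = ρL/A = (2.56×10^-8)(336)/(1.6335e-04) = 0.05266 Ω
R(193 °C) = 0.05266 × (1 + 0.004×193) = 0.0933 Ω

0.0933 Ω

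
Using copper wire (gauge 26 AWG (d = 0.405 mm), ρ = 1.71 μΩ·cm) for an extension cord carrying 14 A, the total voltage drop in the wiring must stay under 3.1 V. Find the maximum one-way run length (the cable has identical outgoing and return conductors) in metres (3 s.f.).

ρ = 1.71 μΩ·cm = 1.71×10^-8 Ω·m
A = π(0.405/2 mm)² = π(2.0250e-04 m)² = 1.288e-07 m²
L_max = V_max·A/(2·ρI) = (3.1)(1.288e-07)/(2×1.71×10^-8×14) = 0.834 m

0.834 m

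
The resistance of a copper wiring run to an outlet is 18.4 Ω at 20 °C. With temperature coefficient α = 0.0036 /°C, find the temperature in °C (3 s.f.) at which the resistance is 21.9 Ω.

R = R₀(1 + α(T − T₀)) ⇒ T = T₀ + (R/R₀ − 1)/α
T = 20 + (21.9/18.4 − 1)/0.0036 = 20 + (0.1902)/0.0036 = 72.8 °C

72.8 °C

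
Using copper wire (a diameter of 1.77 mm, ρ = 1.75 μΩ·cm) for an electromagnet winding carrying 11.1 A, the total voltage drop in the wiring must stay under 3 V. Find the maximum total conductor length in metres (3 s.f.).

38.0 m

ρ = 1.75 μΩ·cm = 1.75×10^-8 Ω·m
A = π(d/2)² = π(8.8500e-04 m)² = 2.461e-06 m²
L_max = V_max·A/(1·ρI) = (3)(2.461e-06)/(1.75×10^-8×11.1) = 38.0 m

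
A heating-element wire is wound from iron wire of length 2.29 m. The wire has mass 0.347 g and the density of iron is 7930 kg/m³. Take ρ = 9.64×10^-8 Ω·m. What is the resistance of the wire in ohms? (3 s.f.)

A = m/(density·L) = 3.470×10^-4/(7930×2.29) = 1.9108e-08 m²
R = ρL/A = (9.64×10^-8)(2.29)/(1.9108e-08) = 11.6 Ω

11.6 Ω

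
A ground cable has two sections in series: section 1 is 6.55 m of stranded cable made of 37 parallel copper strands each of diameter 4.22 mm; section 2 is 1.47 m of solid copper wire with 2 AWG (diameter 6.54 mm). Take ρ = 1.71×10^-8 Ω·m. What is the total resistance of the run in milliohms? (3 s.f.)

Section 1: A_strand = π(2.1100e-03)² = 1.399e-05 m²; R₁ = ρL/(N·A_s) = (1.71×10^-8)(6.55)/(37×1.399e-05) = 2.164×10^-4 Ω
Section 2: A = π(6.54/2 mm)² = π(3.2700e-03 m)² = 3.359e-05 m²
R₂ = (1.71×10^-8)(1.47)/(3.359e-05) = 7.483×10^-4 Ω
R = R₁ + R₂ = 0.965 mΩ

0.965 mΩ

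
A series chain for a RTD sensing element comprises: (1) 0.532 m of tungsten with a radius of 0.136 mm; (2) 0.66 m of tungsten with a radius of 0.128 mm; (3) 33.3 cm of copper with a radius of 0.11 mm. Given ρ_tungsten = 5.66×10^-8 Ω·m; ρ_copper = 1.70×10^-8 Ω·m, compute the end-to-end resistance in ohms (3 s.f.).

1.39 Ω

Seg 1: A = πr² = π(1.3600e-04 m)² = 5.811e-08 m²
R_1 = (5.66×10^-8)(0.532)/(5.811e-08) = 0.5182 Ω
Seg 2: A = πr² = π(1.2800e-04 m)² = 5.147e-08 m²
R_2 = (5.66×10^-8)(0.66)/(5.147e-08) = 0.7258 Ω
Seg 3: A = πr² = π(1.1000e-04 m)² = 3.801e-08 m²
R_3 = (1.70×10^-8)(0.333)/(3.801e-08) = 0.1489 Ω
R_total = R_1 + R_2 + R_3 = 1.39 Ω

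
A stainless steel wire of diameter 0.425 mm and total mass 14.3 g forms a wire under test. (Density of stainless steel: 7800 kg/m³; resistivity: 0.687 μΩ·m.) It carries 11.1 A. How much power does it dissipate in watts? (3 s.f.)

7710 W

ρ = 0.687 μΩ·m = 6.87×10^-7 Ω·m
A = π(d/2)² = π(2.1250e-04 m)² = 1.4186e-07 m²
L = m/(density·A) = 0.0143/(7800×1.4186e-07) = 12.92 m
R = ρL/A = (6.87×10^-7)(12.92)/(1.4186e-07) = 62.58 Ω
P = I²R = (11.1)² × 62.58 = 7710 W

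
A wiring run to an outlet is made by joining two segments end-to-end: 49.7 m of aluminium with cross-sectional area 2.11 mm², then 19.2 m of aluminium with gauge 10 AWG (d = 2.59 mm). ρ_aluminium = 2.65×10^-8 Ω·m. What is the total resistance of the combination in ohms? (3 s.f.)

0.721 Ω

Segment 1: A = 2.11 mm² = 2.110e-06 m²
R₁ = ρL/A = (2.65×10^-8)(49.7)/(2.110e-06) = 0.6242 Ω
Segment 2: A = π(2.59/2 mm)² = π(1.2950e-03 m)² = 5.269e-06 m²
R₂ = (2.65×10^-8)(19.2)/(5.269e-06) = 0.09657 Ω
R = R₁ + R₂ = 0.721 Ω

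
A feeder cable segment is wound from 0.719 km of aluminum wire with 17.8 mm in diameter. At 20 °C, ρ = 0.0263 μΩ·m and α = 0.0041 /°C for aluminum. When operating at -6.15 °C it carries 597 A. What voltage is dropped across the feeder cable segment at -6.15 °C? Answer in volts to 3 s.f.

40.5 V

ρ = 0.0263 μΩ·m = 2.63×10^-8 Ω·m
A = π(d/2)² = π(8.9000e-03 m)² = 2.488e-04 m²
R₍20₎ = ρL/A = (2.63×10^-8)(719)/(2.488e-04) = 0.07599 Ω
R₍-6.15₎ = R₍20₎(1 + αΔT) = 0.07599 × (1 + 0.0041×-26.1) = 0.06784 Ω
V = IR = 597 × 0.06784 = 40.5 V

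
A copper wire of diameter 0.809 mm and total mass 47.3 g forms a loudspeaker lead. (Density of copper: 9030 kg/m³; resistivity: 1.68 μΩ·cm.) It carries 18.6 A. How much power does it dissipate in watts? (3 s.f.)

115 W

ρ = 1.68 μΩ·cm = 1.68×10^-8 Ω·m
A = π(d/2)² = π(4.0450e-04 m)² = 5.1403e-07 m²
L = m/(density·A) = 0.0473/(9030×5.1403e-07) = 10.19 m
R = ρL/A = (1.68×10^-8)(10.19)/(5.1403e-07) = 0.333 Ω
P = I²R = (18.6)² × 0.333 = 115 W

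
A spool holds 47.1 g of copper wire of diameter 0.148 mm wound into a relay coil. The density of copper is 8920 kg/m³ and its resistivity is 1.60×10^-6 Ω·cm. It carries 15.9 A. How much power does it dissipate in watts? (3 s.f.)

ρ = 1.60×10^-6 Ω·cm = 1.60×10^-8 Ω·m
A = π(d/2)² = π(7.4000e-05 m)² = 1.7203e-08 m²
L = m/(density·A) = 0.0471/(8920×1.7203e-08) = 306.9 m
R = ρL/A = (1.60×10^-8)(306.9)/(1.7203e-08) = 285.5 Ω
P = I²R = (15.9)² × 285.5 = 72200 W

72200 W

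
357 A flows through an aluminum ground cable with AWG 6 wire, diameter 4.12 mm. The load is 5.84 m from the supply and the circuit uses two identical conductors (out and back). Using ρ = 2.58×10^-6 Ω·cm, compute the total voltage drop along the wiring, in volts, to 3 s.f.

ρ = 2.58×10^-6 Ω·cm = 2.58×10^-8 Ω·m
A = π(4.12/2 mm)² = π(2.0600e-03 m)² = 1.333e-05 m²
Total conductor length (both ways) L = 2 × 5.84 = 11.68 m
R = ρL/A = (2.58×10^-8)(11.68)/(1.333e-05) = 0.0226 Ω
V = IR = 357 × 0.0226 = 8.07 V

8.07 V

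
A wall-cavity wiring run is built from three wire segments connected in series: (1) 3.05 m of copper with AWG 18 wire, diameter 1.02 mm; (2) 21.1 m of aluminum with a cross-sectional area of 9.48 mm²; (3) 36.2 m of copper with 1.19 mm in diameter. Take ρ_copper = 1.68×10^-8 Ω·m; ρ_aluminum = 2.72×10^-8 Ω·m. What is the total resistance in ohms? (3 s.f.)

0.670 Ω

Seg 1: A = π(1.02/2 mm)² = π(5.1000e-04 m)² = 8.171e-07 m²
R_1 = (1.68×10^-8)(3.05)/(8.171e-07) = 0.06271 Ω
Seg 2: A = 9.48 mm² = 9.480e-06 m²
R_2 = (2.72×10^-8)(21.1)/(9.480e-06) = 0.06054 Ω
Seg 3: A = π(d/2)² = π(5.9500e-04 m)² = 1.112e-06 m²
R_3 = (1.68×10^-8)(36.2)/(1.112e-06) = 0.5468 Ω
R_total = R_1 + R_2 + R_3 = 0.670 Ω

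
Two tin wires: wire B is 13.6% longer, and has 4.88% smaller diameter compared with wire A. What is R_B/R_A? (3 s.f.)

1.26

R ∝ L/d², so R_B/R_A = (1 + 13.6/100) × (1 − 4.88/100)⁻²
= 1.136 × 1.105 = 1.26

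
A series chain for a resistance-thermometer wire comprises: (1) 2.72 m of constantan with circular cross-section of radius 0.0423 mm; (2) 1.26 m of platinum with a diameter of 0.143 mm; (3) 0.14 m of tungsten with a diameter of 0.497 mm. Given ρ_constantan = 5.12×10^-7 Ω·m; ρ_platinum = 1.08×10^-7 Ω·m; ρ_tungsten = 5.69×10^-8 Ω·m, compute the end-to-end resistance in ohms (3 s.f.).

256 Ω

Seg 1: A = πr² = π(4.2300e-05 m)² = 5.621e-09 m²
R_1 = (5.12×10^-7)(2.72)/(5.621e-09) = 247.7 Ω
Seg 2: A = π(d/2)² = π(7.1500e-05 m)² = 1.606e-08 m²
R_2 = (1.08×10^-7)(1.26)/(1.606e-08) = 8.473 Ω
Seg 3: A = π(d/2)² = π(2.4850e-04 m)² = 1.940e-07 m²
R_3 = (5.69×10^-8)(0.14)/(1.940e-07) = 0.04106 Ω
R_total = R_1 + R_2 + R_3 = 256 Ω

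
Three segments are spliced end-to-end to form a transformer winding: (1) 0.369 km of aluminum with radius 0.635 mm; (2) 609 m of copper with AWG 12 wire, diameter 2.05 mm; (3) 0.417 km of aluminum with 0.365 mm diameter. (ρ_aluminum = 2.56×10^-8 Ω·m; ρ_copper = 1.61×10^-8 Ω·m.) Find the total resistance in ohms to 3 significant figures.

112 Ω

Seg 1: A = πr² = π(6.3500e-04 m)² = 1.267e-06 m²
R_1 = (2.56×10^-8)(369)/(1.267e-06) = 7.457 Ω
Seg 2: A = π(2.05/2 mm)² = π(1.0250e-03 m)² = 3.301e-06 m²
R_2 = (1.61×10^-8)(609)/(3.301e-06) = 2.971 Ω
Seg 3: A = π(d/2)² = π(1.8250e-04 m)² = 1.046e-07 m²
R_3 = (2.56×10^-8)(417)/(1.046e-07) = 102 Ω
R_total = R_1 + R_2 + R_3 = 112 Ω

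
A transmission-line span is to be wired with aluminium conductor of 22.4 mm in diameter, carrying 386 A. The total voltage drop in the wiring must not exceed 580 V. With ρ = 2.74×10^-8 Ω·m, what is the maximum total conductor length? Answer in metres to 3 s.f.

A = π(d/2)² = π(1.1200e-02 m)² = 3.941e-04 m²
L_max = V_max·A/(1·ρI) = (580)(3.941e-04)/(2.74×10^-8×386) = 21600 m

21600 m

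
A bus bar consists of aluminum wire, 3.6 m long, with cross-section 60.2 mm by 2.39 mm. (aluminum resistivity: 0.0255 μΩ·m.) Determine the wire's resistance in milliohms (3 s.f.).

0.638 mΩ

ρ = 0.0255 μΩ·m = 2.55×10^-8 Ω·m
A = 60.2 × 2.39 mm² = 144 mm² = 1.439e-04 m²
R = ρL/A = (2.55×10^-8)(3.6 m)/(1.439e-04 m²) = 0.638 mΩ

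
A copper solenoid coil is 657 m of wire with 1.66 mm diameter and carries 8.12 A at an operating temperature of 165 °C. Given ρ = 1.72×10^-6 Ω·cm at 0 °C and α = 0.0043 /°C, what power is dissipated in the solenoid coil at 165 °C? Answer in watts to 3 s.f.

ρ = 1.72×10^-6 Ω·cm = 1.72×10^-8 Ω·m
A = π(d/2)² = π(8.3000e-04 m)² = 2.164e-06 m²
R₍0₎ = ρL/A = (1.72×10^-8)(657)/(2.164e-06) = 5.221 Ω
R₍165₎ = R₍0₎(1 + αΔT) = 5.221 × (1 + 0.0043×165) = 8.926 Ω
P = I²R = (8.12)² × 8.926 = 589 W

589 W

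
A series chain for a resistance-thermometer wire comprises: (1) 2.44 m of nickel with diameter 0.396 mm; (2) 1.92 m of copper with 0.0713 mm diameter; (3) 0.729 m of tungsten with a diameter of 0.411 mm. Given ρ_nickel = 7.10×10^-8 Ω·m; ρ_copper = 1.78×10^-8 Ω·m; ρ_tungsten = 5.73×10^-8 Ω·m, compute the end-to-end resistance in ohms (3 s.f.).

10.3 Ω

Seg 1: A = π(d/2)² = π(1.9800e-04 m)² = 1.232e-07 m²
R_1 = (7.10×10^-8)(2.44)/(1.232e-07) = 1.407 Ω
Seg 2: A = π(d/2)² = π(3.5650e-05 m)² = 3.993e-09 m²
R_2 = (1.78×10^-8)(1.92)/(3.993e-09) = 8.56 Ω
Seg 3: A = π(d/2)² = π(2.0550e-04 m)² = 1.327e-07 m²
R_3 = (5.73×10^-8)(0.729)/(1.327e-07) = 0.3149 Ω
R_total = R_1 + R_2 + R_3 = 10.3 Ω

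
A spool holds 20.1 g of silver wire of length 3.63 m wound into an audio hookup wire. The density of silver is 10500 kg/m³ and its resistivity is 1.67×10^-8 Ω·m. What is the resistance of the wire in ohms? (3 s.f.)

A = m/(density·L) = 0.0201/(10500×3.63) = 5.2735e-07 m²
R = ρL/A = (1.67×10^-8)(3.63)/(5.2735e-07) = 0.115 Ω

0.115 Ω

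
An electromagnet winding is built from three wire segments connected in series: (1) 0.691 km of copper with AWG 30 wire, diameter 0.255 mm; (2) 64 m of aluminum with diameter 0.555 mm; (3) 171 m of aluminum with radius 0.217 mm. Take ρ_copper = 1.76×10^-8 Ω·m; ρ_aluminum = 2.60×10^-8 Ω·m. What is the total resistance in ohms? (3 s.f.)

275 Ω

Seg 1: A = π(0.255/2 mm)² = π(1.2750e-04 m)² = 5.107e-08 m²
R_1 = (1.76×10^-8)(691)/(5.107e-08) = 238.1 Ω
Seg 2: A = π(d/2)² = π(2.7750e-04 m)² = 2.419e-07 m²
R_2 = (2.60×10^-8)(64)/(2.419e-07) = 6.878 Ω
Seg 3: A = πr² = π(2.1700e-04 m)² = 1.479e-07 m²
R_3 = (2.60×10^-8)(171)/(1.479e-07) = 30.05 Ω
R_total = R_1 + R_2 + R_3 = 275 Ω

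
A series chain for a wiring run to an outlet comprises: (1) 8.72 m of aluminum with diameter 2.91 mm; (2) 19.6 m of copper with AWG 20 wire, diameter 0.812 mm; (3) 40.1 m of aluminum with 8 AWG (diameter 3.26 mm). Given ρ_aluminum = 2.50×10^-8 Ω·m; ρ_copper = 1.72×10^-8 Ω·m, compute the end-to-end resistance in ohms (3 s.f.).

Seg 1: A = π(d/2)² = π(1.4550e-03 m)² = 6.651e-06 m²
R_1 = (2.50×10^-8)(8.72)/(6.651e-06) = 0.03278 Ω
Seg 2: A = π(0.812/2 mm)² = π(4.0600e-04 m)² = 5.178e-07 m²
R_2 = (1.72×10^-8)(19.6)/(5.178e-07) = 0.651 Ω
Seg 3: A = π(3.26/2 mm)² = π(1.6300e-03 m)² = 8.347e-06 m²
R_3 = (2.50×10^-8)(40.1)/(8.347e-06) = 0.1201 Ω
R_total = R_1 + R_2 + R_3 = 0.804 Ω

0.804 Ω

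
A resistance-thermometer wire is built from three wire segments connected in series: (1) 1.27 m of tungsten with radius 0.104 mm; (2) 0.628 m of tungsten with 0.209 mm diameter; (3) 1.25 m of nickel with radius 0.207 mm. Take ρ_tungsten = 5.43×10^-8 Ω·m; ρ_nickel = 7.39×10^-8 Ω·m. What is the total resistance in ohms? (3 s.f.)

3.71 Ω

Seg 1: A = πr² = π(1.0400e-04 m)² = 3.398e-08 m²
R_1 = (5.43×10^-8)(1.27)/(3.398e-08) = 2.029 Ω
Seg 2: A = π(d/2)² = π(1.0450e-04 m)² = 3.431e-08 m²
R_2 = (5.43×10^-8)(0.628)/(3.431e-08) = 0.994 Ω
Seg 3: A = πr² = π(2.0700e-04 m)² = 1.346e-07 m²
R_3 = (7.39×10^-8)(1.25)/(1.346e-07) = 0.6862 Ω
R_total = R_1 + R_2 + R_3 = 3.71 Ω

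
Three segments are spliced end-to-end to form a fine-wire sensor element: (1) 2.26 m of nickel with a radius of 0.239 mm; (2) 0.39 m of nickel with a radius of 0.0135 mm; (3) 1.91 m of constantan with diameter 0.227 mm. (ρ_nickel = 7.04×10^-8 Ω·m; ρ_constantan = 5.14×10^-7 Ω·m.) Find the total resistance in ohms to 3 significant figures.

Seg 1: A = πr² = π(2.3900e-04 m)² = 1.795e-07 m²
R_1 = (7.04×10^-8)(2.26)/(1.795e-07) = 0.8866 Ω
Seg 2: A = πr² = π(1.3500e-05 m)² = 5.726e-10 m²
R_2 = (7.04×10^-8)(0.39)/(5.726e-10) = 47.95 Ω
Seg 3: A = π(d/2)² = π(1.1350e-04 m)² = 4.047e-08 m²
R_3 = (5.14×10^-7)(1.91)/(4.047e-08) = 24.26 Ω
R_total = R_1 + R_2 + R_3 = 73.1 Ω

73.1 Ω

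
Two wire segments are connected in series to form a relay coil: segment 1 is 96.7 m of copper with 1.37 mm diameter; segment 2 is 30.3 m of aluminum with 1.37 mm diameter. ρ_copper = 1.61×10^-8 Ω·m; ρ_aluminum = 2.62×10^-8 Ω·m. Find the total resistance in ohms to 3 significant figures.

Segment 1: A = π(d/2)² = π(6.8500e-04 m)² = 1.474e-06 m²
R₁ = ρL/A = (1.61×10^-8)(96.7)/(1.474e-06) = 1.056 Ω
R₂ = (2.62×10^-8)(30.3)/(1.474e-06) = 0.5385 Ω
R = R₁ + R₂ = 1.59 Ω

1.59 Ω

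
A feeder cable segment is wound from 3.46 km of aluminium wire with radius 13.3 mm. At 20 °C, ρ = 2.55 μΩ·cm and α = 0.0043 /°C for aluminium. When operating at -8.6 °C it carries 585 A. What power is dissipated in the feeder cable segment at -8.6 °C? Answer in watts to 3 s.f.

ρ = 2.55 μΩ·cm = 2.55×10^-8 Ω·m
A = πr² = π(1.3300e-02 m)² = 5.557e-04 m²
R₍20₎ = ρL/A = (2.55×10^-8)(3460)/(5.557e-04) = 0.1588 Ω
R₍-8.6₎ = R₍20₎(1 + αΔT) = 0.1588 × (1 + 0.0043×-28.6) = 0.1392 Ω
P = I²R = (585)² × 0.1392 = 47700 W

47700 W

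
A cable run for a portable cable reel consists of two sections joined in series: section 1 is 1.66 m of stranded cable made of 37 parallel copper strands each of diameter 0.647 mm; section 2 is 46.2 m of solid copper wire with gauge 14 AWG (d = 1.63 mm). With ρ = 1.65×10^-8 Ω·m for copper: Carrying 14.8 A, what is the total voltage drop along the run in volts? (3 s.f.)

Section 1: A_strand = π(3.2350e-04)² = 3.288e-07 m²; R₁ = ρL/(N·A_s) = (1.65×10^-8)(1.66)/(37×3.288e-07) = 0.002252 Ω
Section 2: A = π(1.63/2 mm)² = π(8.1500e-04 m)² = 2.087e-06 m²
R₂ = (1.65×10^-8)(46.2)/(2.087e-06) = 0.3653 Ω
R = R₁ + R₂ = 0.3676 Ω
V = IR = 14.8 × 0.3676 = 5.44 V

5.44 V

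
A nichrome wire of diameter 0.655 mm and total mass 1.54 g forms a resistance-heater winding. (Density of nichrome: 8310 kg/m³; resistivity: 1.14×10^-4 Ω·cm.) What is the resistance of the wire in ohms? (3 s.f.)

ρ = 1.14×10^-4 Ω·cm = 1.14×10^-6 Ω·m
A = π(d/2)² = π(3.2750e-04 m)² = 3.3696e-07 m²
L = m/(density·A) = 0.00154/(8310×3.3696e-07) = 0.55 m
R = ρL/A = (1.14×10^-6)(0.55)/(3.3696e-07) = 1.86 Ω

1.86 Ω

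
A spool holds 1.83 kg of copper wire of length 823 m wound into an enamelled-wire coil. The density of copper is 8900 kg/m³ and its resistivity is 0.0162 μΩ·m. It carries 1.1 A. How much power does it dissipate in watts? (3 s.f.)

64.6 W

ρ = 0.0162 μΩ·m = 1.62×10^-8 Ω·m
A = m/(density·L) = 1.83/(8900×823) = 2.4984e-07 m²
R = ρL/A = (1.62×10^-8)(823)/(2.4984e-07) = 53.36 Ω
P = I²R = (1.1)² × 53.36 = 64.6 W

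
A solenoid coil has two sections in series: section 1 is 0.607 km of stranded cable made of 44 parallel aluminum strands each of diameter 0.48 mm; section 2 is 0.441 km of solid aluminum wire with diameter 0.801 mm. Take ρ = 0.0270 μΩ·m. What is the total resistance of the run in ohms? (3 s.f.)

ρ = 0.0270 μΩ·m = 2.70×10^-8 Ω·m
Section 1: A_strand = π(2.4000e-04)² = 1.810e-07 m²; R₁ = ρL/(N·A_s) = (2.70×10^-8)(607)/(44×1.810e-07) = 2.058 Ω
Section 2: A = π(d/2)² = π(4.0050e-04 m)² = 5.039e-07 m²
R₂ = (2.70×10^-8)(441)/(5.039e-07) = 23.63 Ω
R = R₁ + R₂ = 25.7 Ω

25.7 Ω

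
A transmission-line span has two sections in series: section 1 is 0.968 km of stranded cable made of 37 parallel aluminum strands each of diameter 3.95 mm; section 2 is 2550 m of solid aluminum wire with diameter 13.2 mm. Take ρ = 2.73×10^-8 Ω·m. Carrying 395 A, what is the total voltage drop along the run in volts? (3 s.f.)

Section 1: A_strand = π(1.9750e-03)² = 1.225e-05 m²; R₁ = ρL/(N·A_s) = (2.73×10^-8)(968)/(37×1.225e-05) = 0.05828 Ω
Section 2: A = π(d/2)² = π(6.6000e-03 m)² = 1.368e-04 m²
R₂ = (2.73×10^-8)(2550)/(1.368e-04) = 0.5087 Ω
R = R₁ + R₂ = 0.567 Ω
V = IR = 395 × 0.567 = 224 V

224 V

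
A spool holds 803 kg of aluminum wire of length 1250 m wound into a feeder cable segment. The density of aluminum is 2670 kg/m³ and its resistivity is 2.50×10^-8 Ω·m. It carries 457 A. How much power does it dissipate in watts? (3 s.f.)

A = m/(density·L) = 803/(2670×1250) = 2.4060e-04 m²
R = ρL/A = (2.50×10^-8)(1250)/(2.4060e-04) = 0.1299 Ω
P = I²R = (457)² × 0.1299 = 27100 W

27100 W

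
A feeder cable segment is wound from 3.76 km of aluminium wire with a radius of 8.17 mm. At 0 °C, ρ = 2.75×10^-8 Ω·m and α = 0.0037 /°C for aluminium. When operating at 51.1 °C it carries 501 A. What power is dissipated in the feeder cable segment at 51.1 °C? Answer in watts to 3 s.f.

A = πr² = π(8.1700e-03 m)² = 2.097e-04 m²
R₍0₎ = ρL/A = (2.75×10^-8)(3760)/(2.097e-04) = 0.4931 Ω
R₍51.1₎ = R₍0₎(1 + αΔT) = 0.4931 × (1 + 0.0037×51.1) = 0.5863 Ω
P = I²R = (501)² × 0.5863 = 1.47×10^5 W

1.47×10^5 W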